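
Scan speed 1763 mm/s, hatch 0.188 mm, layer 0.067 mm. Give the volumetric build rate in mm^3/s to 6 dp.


Rate = 1763 * 0.188 * 0.067 = 22.206748 mm^3/s


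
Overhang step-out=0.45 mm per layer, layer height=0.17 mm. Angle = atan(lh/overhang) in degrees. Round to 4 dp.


angle = atan(0.17/0.45) = 20.6955 degrees


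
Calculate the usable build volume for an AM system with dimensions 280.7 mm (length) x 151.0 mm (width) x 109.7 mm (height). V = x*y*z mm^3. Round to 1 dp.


V = 280.7 * 151.0 * 109.7 = 4649711.3 mm^3


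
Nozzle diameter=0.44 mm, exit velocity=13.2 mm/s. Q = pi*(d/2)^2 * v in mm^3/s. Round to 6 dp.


A = pi*(0.44/2)^2 = 0.15205308 mm^2
Q = 0.15205308 * 13.2 = 2.007101 mm^3/s


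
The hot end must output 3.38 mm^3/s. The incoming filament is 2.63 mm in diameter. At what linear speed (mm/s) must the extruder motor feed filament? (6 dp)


A = pi*(2.63/2)^2 = 5.432521
v = 3.38 / 5.432521 = 0.622179 mm/s


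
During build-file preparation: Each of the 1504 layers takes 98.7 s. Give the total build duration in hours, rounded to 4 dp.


t = 1504 * 98.7 / 3600 = 41.2347 hrs


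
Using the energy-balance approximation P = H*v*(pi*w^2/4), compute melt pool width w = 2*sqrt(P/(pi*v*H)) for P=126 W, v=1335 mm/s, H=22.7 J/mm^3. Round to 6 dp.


w = 2*sqrt(126/(pi*1335*22.7)) = 0.072759 mm


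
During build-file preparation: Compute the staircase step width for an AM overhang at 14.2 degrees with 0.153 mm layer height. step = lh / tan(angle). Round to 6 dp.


step = 0.153 / tan(14.2) = 0.60465 mm


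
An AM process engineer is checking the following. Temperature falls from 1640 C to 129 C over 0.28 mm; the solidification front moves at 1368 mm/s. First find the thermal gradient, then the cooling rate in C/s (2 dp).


G = (1640-129)/0.28 = 5396.42857143 C/mm
CR = 5396.42857143 * 1368 = 7382314.29 C/s


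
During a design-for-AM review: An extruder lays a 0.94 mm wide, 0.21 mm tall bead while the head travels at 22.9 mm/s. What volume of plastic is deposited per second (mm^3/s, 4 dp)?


Rate = 0.94 * 0.21 * 22.9 = 4.5205 mm^3/s


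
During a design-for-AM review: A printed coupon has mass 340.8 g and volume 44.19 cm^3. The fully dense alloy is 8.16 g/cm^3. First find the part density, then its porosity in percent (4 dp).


rho_part = 340.8 / 44.19 = 7.71215207 g/cm^3
Porosity = (1 - 7.71215207/8.16)*100 = 5.4883 %


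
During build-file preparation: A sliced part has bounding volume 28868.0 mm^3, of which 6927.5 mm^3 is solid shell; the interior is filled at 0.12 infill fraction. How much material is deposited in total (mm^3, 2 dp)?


V_infill = (28868.0 - 6927.5) * 0.12 = 2632.86
V_total = 6927.5 + 2632.86 = 9560.36 mm^3


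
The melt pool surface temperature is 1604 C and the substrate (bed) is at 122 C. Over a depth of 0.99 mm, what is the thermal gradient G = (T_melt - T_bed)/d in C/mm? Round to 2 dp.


G = (1604-122)/0.99 = 1496.97 C/mm


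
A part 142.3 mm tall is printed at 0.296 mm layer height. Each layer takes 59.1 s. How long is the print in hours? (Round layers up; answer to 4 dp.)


Layers = ceil(142.3/0.296) = 481
t = 481 * 59.1 / 3600 = 7.8964 hrs


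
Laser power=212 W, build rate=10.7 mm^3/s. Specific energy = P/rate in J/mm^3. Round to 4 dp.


SE = 212 / 10.7 = 19.8131 J/mm^3


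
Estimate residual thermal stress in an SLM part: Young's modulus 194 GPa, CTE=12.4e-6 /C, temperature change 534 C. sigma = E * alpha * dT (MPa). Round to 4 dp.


sigma = 194*1000 * 12.4e-6 * 534 = 1284.5904 MPa


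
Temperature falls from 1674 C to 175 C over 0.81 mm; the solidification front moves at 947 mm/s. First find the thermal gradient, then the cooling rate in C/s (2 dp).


G = (1674-175)/0.81 = 1850.61728395 C/mm
CR = 1850.61728395 * 947 = 1752534.57 C/s


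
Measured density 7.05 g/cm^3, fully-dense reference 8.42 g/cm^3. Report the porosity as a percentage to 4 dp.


Porosity = (1-7.05/8.42)*100 = 16.2708 %


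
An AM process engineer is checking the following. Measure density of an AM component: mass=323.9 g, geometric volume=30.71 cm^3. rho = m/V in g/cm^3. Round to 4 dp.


rho = 323.9 / 30.71 = 10.5471 g/cm^3


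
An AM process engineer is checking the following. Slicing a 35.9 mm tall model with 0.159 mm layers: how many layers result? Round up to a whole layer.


Layers = ceil(35.9/0.159) = 226


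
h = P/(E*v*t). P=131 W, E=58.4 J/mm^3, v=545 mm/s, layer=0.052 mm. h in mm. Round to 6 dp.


h = 131 / (58.4*545*0.052) = 0.079151 mm


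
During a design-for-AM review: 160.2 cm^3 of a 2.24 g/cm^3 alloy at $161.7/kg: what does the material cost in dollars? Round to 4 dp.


Mass = 160.2*2.24/1000 = 0.358848 kg
Cost = 0.358848 * 161.7 = 58.0257 $


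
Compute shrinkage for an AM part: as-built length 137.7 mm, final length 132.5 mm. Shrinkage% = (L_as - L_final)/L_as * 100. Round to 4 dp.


Shrinkage = ((137.7-132.5)/137.7)*100 = 3.7763 %


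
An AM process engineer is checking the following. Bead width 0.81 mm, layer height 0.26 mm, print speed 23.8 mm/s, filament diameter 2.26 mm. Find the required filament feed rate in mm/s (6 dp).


Q = 0.81 * 0.26 * 23.8 = 5.01228 mm^3/s
A_fil = pi*(2.26/2)^2 = 4.01149966 mm^2
v_feed = 5.01228 / 4.01149966 = 1.249478 mm/s


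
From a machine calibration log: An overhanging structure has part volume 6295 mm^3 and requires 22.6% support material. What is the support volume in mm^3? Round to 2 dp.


V_support = 6295 * 0.226 = 1422.67 mm^3


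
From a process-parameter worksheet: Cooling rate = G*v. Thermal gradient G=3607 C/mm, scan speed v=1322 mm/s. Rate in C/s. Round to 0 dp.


CR = 3607 * 1322 = 4768454 C/s


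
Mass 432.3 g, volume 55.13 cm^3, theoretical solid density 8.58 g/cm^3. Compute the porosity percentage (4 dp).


rho_part = 432.3 / 55.13 = 7.84146563 g/cm^3
Porosity = (1 - 7.84146563/8.58)*100 = 8.6076 %


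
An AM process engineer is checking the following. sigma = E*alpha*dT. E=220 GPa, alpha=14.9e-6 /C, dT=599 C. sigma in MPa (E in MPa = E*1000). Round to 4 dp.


sigma = 220*1000 * 14.9e-6 * 599 = 1963.522 MPa


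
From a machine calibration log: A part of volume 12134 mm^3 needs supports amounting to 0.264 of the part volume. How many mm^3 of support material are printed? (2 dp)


V_support = 12134 * 0.264 = 3203.38 mm^3


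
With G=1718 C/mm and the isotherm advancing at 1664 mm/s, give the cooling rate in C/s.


CR = 1718 * 1664 = 2858752 C/s


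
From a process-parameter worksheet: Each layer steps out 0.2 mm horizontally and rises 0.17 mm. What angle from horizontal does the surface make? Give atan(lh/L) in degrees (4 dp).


angle = atan(0.17/0.2) = 40.3645 degrees


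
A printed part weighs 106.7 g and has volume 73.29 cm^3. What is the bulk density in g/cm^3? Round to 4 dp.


rho = 106.7 / 73.29 = 1.4559 g/cm^3


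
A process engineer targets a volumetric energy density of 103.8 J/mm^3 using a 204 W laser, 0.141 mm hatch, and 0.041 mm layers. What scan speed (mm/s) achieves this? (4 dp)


v = 204 / (103.8*0.141*0.041) = 339.9616 mm/s


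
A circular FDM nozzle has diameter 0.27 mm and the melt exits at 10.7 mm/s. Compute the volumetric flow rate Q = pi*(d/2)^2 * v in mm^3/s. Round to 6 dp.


A = pi*(0.27/2)^2 = 0.05725553 mm^2
Q = 0.05725553 * 10.7 = 0.612634 mm^3/s


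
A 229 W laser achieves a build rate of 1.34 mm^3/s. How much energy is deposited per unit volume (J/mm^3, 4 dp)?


SE = 229 / 1.34 = 170.8955 J/mm^3


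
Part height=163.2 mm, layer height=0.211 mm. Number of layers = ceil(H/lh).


Layers = ceil(163.2/0.211) = 774


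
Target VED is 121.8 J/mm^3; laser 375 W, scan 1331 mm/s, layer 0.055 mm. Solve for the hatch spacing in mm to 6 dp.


h = 375 / (121.8*1331*0.055) = 0.042057 mm


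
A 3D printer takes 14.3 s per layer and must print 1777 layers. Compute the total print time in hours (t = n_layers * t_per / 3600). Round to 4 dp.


t = 1777 * 14.3 / 3600 = 7.0586 hrs


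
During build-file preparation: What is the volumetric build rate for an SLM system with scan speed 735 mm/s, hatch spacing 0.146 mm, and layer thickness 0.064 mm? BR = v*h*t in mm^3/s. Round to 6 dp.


Rate = 735 * 0.146 * 0.064 = 6.86784 mm^3/s


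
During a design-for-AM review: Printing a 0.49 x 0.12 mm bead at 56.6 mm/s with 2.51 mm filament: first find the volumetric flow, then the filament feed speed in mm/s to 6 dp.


Q = 0.49 * 0.12 * 56.6 = 3.32808 mm^3/s
A_fil = pi*(2.51/2)^2 = 4.94808697 mm^2
v_feed = 3.32808 / 4.94808697 = 0.672599 mm/s


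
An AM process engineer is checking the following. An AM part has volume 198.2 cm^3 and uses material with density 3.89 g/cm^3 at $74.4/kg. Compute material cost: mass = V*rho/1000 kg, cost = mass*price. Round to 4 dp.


Mass = 198.2*3.89/1000 = 0.770998 kg
Cost = 0.770998 * 74.4 = 57.3623 $


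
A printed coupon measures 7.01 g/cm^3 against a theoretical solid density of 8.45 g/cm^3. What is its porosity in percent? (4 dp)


Porosity = (1-7.01/8.45)*100 = 17.0414 %


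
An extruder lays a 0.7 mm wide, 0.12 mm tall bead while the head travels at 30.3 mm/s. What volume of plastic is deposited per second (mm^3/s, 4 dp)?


Rate = 0.7 * 0.12 * 30.3 = 2.5452 mm^3/s


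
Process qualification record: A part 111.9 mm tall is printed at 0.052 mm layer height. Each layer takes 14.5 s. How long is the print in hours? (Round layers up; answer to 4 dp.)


Layers = ceil(111.9/0.052) = 2152
t = 2152 * 14.5 / 3600 = 8.6678 hrs


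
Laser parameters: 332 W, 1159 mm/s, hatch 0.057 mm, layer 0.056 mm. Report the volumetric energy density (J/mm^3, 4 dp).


E = 332 / (1159*0.057*0.056) = 89.7412 J/mm^3


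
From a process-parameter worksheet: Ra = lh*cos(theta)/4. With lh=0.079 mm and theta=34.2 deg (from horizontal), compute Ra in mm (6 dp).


Ra = 0.079 * cos(34.2) / 4 = 0.016335 mm


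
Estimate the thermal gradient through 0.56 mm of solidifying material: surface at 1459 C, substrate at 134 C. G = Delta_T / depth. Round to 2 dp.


G = (1459-134)/0.56 = 2366.07 C/mm


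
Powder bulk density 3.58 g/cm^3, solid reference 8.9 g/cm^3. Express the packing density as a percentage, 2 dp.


Packing = (3.58/8.9)*100 = 40.22 %


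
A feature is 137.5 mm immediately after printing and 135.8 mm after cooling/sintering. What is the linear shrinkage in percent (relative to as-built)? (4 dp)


Shrinkage = ((137.5-135.8)/137.5)*100 = 1.2364 %


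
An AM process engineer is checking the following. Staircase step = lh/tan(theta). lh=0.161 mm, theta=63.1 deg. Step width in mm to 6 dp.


step = 0.161 / tan(63.1) = 0.08168 mm


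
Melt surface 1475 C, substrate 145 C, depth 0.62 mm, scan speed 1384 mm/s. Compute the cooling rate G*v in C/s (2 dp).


G = (1475-145)/0.62 = 2145.16129032 C/mm
CR = 2145.16129032 * 1384 = 2968903.23 C/s


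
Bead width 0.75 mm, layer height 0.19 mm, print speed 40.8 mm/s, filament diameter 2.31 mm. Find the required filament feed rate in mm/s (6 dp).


Q = 0.75 * 0.19 * 40.8 = 5.814 mm^3/s
A_fil = pi*(2.31/2)^2 = 4.19096314 mm^2
v_feed = 5.814 / 4.19096314 = 1.387271 mm/s


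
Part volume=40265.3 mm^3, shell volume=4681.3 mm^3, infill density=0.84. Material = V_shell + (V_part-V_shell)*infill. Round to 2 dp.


V_infill = (40265.3 - 4681.3) * 0.84 = 29890.56
V_total = 4681.3 + 29890.56 = 34571.86 mm^3


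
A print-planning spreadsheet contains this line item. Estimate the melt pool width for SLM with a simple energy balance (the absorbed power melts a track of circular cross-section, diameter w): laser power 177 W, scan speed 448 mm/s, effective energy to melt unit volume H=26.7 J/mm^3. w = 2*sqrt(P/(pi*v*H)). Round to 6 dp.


w = 2*sqrt(177/(pi*448*26.7)) = 0.137261 mm


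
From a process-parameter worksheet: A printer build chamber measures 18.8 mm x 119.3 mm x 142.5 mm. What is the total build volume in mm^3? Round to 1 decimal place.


V = 18.8 * 119.3 * 142.5 = 319604.7 mm^3


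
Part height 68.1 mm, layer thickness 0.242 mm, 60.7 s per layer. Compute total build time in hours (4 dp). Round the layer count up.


Layers = ceil(68.1/0.242) = 282
t = 282 * 60.7 / 3600 = 4.7548 hrs


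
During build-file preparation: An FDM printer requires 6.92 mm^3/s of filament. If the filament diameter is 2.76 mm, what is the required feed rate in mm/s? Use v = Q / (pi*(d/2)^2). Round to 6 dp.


A = pi*(2.76/2)^2 = 5.982849
v = 6.92 / 5.982849 = 1.15664 mm/s


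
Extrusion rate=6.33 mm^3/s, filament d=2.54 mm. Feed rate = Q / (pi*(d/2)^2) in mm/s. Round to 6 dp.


A = pi*(2.54/2)^2 = 5.067075
v = 6.33 / 5.067075 = 1.249241 mm/s


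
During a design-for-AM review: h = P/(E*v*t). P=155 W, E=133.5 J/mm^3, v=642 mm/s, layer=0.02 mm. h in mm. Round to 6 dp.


h = 155 / (133.5*642*0.02) = 0.090424 mm


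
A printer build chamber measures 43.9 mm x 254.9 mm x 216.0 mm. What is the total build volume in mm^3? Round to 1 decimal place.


V = 43.9 * 254.9 * 216.0 = 2417063.8 mm^3


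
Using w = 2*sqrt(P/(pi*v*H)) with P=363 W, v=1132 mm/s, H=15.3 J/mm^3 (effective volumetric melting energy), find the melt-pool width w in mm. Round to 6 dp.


w = 2*sqrt(363/(pi*1132*15.3)) = 0.163358 mm


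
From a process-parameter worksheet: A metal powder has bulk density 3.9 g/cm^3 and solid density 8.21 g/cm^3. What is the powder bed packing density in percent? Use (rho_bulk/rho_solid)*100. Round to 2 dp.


Packing = (3.9/8.21)*100 = 47.5 %


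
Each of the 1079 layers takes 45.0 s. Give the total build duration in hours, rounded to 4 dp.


t = 1079 * 45.0 / 3600 = 13.4875 hrs


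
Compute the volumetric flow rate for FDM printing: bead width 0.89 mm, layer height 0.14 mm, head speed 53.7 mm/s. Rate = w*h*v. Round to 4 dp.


Rate = 0.89 * 0.14 * 53.7 = 6.691 mm^3/s


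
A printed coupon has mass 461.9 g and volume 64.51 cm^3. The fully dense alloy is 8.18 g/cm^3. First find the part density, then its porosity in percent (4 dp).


rho_part = 461.9 / 64.51 = 7.16013021 g/cm^3
Porosity = (1 - 7.16013021/8.18)*100 = 12.4678 %


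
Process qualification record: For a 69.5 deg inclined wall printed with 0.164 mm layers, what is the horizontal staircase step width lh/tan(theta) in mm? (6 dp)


step = 0.164 / tan(69.5) = 0.061317 mm


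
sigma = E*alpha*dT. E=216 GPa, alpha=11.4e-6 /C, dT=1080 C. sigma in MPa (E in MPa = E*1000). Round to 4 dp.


sigma = 216*1000 * 11.4e-6 * 1080 = 2659.392 MPa


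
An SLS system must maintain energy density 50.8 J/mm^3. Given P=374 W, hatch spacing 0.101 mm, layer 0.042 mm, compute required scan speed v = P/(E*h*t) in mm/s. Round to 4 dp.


v = 374 / (50.8*0.101*0.042) = 1735.5504 mm/s


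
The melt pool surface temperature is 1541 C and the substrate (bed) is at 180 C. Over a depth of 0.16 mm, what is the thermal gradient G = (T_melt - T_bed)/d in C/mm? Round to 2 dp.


G = (1541-180)/0.16 = 8506.25 C/mm


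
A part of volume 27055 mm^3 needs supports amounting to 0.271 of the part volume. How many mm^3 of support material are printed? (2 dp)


V_support = 27055 * 0.271 = 7331.91 mm^3


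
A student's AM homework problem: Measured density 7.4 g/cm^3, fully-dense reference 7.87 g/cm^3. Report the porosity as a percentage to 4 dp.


Porosity = (1-7.4/7.87)*100 = 5.972 %


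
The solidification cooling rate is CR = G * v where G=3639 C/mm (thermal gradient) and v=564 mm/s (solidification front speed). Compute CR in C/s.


CR = 3639 * 564 = 2052396 C/s


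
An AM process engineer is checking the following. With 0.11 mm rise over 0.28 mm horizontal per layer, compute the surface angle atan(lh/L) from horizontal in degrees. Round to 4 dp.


angle = atan(0.11/0.28) = 21.4477 degrees


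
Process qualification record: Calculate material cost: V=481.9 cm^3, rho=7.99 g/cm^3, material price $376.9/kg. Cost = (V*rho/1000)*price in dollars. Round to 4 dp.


Mass = 481.9*7.99/1000 = 3.850381 kg
Cost = 3.850381 * 376.9 = 1451.2086 $


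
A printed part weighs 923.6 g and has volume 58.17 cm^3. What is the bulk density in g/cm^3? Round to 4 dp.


rho = 923.6 / 58.17 = 15.8776 g/cm^3


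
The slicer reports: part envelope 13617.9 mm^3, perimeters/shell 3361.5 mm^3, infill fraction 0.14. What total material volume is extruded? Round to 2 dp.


V_infill = (13617.9 - 3361.5) * 0.14 = 1435.9
V_total = 3361.5 + 1435.9 = 4797.4 mm^3


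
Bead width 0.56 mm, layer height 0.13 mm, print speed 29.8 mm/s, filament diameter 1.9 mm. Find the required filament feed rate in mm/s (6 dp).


Q = 0.56 * 0.13 * 29.8 = 2.16944 mm^3/s
A_fil = pi*(1.9/2)^2 = 2.83528737 mm^2
v_feed = 2.16944 / 2.83528737 = 0.765157 mm/s


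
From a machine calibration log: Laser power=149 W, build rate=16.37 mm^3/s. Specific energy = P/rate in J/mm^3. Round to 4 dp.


SE = 149 / 16.37 = 9.102 J/mm^3


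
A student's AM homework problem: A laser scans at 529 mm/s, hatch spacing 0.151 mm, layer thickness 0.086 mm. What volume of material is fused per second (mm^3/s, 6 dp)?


Rate = 529 * 0.151 * 0.086 = 6.869594 mm^3/s


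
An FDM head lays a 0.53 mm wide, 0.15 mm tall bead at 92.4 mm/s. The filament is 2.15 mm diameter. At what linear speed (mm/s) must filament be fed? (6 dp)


Q = 0.53 * 0.15 * 92.4 = 7.3458 mm^3/s
A_fil = pi*(2.15/2)^2 = 3.63050301 mm^2
v_feed = 7.3458 / 3.63050301 = 2.023356 mm/s


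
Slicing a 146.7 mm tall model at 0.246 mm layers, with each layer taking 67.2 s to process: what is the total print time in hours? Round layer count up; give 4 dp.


Layers = ceil(146.7/0.246) = 597
t = 597 * 67.2 / 3600 = 11.144 hrs


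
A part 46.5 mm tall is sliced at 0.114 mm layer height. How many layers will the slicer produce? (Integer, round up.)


Layers = ceil(46.5/0.114) = 408


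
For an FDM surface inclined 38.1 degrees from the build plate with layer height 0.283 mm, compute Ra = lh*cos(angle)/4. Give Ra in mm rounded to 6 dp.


Ra = 0.283 * cos(38.1) / 4 = 0.055676 mm


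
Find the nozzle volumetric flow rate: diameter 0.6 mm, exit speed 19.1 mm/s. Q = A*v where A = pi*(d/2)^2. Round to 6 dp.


A = pi*(0.6/2)^2 = 0.28274334 mm^2
Q = 0.28274334 * 19.1 = 5.400398 mm^3/s


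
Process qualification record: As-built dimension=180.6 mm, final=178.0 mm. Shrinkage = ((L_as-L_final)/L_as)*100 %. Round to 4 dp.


Shrinkage = ((180.6-178.0)/180.6)*100 = 1.4396 %


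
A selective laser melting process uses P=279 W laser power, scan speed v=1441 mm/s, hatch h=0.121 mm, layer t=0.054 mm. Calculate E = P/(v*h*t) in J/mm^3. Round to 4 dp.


E = 279 / (1441*0.121*0.054) = 29.632 J/mm^3


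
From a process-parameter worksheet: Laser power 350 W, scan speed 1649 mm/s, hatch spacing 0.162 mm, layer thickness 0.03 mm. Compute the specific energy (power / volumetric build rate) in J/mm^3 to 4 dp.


Build rate = 1649 * 0.162 * 0.03 = 8.01414 mm^3/s
SE = 350 / 8.01414 = 43.6728 J/mm^3


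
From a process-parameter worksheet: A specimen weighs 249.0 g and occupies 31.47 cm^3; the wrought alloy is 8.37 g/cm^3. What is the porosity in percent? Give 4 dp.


rho_part = 249.0 / 31.47 = 7.91229743 g/cm^3
Porosity = (1 - 7.91229743/8.37)*100 = 5.4684 %


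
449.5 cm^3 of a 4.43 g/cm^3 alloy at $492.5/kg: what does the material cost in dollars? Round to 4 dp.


Mass = 449.5*4.43/1000 = 1.991285 kg
Cost = 1.991285 * 492.5 = 980.7079 $


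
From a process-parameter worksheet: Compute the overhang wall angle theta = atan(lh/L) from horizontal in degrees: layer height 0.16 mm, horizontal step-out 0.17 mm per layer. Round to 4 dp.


angle = atan(0.16/0.17) = 43.2643 degrees


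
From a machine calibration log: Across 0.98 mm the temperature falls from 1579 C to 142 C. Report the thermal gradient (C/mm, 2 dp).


G = (1579-142)/0.98 = 1466.33 C/mm


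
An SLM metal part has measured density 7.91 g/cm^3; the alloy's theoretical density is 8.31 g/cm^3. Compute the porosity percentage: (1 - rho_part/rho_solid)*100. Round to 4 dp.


Porosity = (1-7.91/8.31)*100 = 4.8135 %


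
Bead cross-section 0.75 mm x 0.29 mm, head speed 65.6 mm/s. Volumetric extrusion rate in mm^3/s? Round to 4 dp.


Rate = 0.75 * 0.29 * 65.6 = 14.268 mm^3/s


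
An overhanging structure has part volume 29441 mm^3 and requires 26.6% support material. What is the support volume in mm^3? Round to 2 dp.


V_support = 29441 * 0.266 = 7831.31 mm^3


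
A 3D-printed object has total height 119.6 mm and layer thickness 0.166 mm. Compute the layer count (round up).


Layers = ceil(119.6/0.166) = 721


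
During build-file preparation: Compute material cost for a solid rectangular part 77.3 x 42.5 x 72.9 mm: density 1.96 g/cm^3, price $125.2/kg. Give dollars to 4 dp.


V = 77.3 * 42.5 * 72.9 = 239494.725 mm^3 = 239.494725 cm^3
Mass = 239.494725 * 1.96 / 1000 = 0.46940966 kg
Cost = 0.46940966 * 125.2 = 58.7701 $


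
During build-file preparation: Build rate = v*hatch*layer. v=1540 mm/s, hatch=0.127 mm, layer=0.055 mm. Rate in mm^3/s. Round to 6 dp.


Rate = 1540 * 0.127 * 0.055 = 10.7569 mm^3/s


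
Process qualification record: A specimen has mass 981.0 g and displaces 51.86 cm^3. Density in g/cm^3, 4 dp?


rho = 981.0 / 51.86 = 18.9163 g/cm^3


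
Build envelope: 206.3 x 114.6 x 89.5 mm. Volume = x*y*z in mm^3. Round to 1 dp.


V = 206.3 * 114.6 * 89.5 = 2115957.2 mm^3


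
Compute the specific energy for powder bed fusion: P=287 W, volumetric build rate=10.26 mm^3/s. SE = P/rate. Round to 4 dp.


SE = 287 / 10.26 = 27.9727 J/mm^3


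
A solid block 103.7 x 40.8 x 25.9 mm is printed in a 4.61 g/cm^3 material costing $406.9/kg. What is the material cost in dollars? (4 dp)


V = 103.7 * 40.8 * 25.9 = 109581.864 mm^3 = 109.581864 cm^3
Mass = 109.581864 * 4.61 / 1000 = 0.50517239 kg
Cost = 0.50517239 * 406.9 = 205.5546 $


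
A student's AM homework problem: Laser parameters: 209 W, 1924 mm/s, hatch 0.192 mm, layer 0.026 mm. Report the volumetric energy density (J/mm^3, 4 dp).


E = 209 / (1924*0.192*0.026) = 21.7604 J/mm^3


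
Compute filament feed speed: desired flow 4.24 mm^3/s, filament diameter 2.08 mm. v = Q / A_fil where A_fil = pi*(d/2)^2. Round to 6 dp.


A = pi*(2.08/2)^2 = 3.397947
v = 4.24 / 3.397947 = 1.247812 mm/s


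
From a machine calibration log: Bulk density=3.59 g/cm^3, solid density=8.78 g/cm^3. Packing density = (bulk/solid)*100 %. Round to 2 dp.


Packing = (3.59/8.78)*100 = 40.89 %


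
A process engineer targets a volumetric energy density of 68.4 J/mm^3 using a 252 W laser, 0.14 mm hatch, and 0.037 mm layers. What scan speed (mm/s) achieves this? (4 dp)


v = 252 / (68.4*0.14*0.037) = 711.2376 mm/s


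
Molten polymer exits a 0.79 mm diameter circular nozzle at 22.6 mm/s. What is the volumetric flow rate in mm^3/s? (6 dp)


A = pi*(0.79/2)^2 = 0.49016699 mm^2
Q = 0.49016699 * 22.6 = 11.077774 mm^3/s


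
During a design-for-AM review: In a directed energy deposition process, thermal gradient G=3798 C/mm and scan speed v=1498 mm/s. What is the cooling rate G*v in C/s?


CR = 3798 * 1498 = 5689404 C/s


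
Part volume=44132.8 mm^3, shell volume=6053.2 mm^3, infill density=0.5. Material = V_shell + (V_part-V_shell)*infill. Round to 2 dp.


V_infill = (44132.8 - 6053.2) * 0.5 = 19039.8
V_total = 6053.2 + 19039.8 = 25093.0 mm^3


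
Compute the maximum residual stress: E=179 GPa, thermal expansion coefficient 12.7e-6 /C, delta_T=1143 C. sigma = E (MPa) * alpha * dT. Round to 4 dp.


sigma = 179*1000 * 12.7e-6 * 1143 = 2598.3819 MPa


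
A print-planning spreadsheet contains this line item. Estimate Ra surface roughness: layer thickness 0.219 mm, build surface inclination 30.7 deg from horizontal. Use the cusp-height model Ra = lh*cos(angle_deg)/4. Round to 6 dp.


Ra = 0.219 * cos(30.7) / 4 = 0.047077 mm


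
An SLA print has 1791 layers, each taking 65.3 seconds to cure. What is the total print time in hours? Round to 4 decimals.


t = 1791 * 65.3 / 3600 = 32.4868 hrs


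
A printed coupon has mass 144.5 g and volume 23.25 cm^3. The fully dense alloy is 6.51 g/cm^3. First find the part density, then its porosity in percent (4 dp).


rho_part = 144.5 / 23.25 = 6.21505376 g/cm^3
Porosity = (1 - 6.21505376/6.51)*100 = 4.5307 %


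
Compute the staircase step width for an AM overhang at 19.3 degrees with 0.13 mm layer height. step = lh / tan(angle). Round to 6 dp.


step = 0.13 / tan(19.3) = 0.371222 mm


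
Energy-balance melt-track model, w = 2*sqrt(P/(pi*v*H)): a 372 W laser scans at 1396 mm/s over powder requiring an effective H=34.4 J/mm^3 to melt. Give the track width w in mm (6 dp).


w = 2*sqrt(372/(pi*1396*34.4)) = 0.099313 mm


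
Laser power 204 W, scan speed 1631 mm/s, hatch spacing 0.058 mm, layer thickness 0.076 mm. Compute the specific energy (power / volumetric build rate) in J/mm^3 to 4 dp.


Build rate = 1631 * 0.058 * 0.076 = 7.189448 mm^3/s
SE = 204 / 7.189448 = 28.3749 J/mm^3


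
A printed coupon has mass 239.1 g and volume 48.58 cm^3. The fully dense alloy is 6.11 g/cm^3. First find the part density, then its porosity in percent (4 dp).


rho_part = 239.1 / 48.58 = 4.92177851 g/cm^3
Porosity = (1 - 4.92177851/6.11)*100 = 19.4472 %


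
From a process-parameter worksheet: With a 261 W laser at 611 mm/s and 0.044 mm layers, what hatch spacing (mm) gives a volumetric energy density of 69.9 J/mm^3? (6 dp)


h = 261 / (69.9*611*0.044) = 0.13889 mm


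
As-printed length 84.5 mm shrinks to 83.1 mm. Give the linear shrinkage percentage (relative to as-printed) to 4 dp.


Shrinkage = ((84.5-83.1)/84.5)*100 = 1.6568 %


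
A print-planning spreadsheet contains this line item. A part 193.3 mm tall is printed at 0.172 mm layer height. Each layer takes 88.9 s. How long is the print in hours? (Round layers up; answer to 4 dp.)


Layers = ceil(193.3/0.172) = 1124
t = 1124 * 88.9 / 3600 = 27.7566 hrs


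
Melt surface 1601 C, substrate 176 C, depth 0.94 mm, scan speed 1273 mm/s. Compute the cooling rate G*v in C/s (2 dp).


G = (1601-176)/0.94 = 1515.95744681 C/mm
CR = 1515.95744681 * 1273 = 1929813.83 C/s


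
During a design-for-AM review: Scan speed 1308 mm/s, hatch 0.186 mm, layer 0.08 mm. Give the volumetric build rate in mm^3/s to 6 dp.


Rate = 1308 * 0.186 * 0.08 = 19.46304 mm^3/s


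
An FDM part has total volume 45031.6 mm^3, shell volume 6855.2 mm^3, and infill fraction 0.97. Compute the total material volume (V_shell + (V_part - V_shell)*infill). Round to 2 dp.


V_infill = (45031.6 - 6855.2) * 0.97 = 37031.11
V_total = 6855.2 + 37031.11 = 43886.31 mm^3


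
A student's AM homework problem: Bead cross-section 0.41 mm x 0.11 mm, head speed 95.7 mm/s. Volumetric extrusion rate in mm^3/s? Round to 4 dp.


Rate = 0.41 * 0.11 * 95.7 = 4.3161 mm^3/s


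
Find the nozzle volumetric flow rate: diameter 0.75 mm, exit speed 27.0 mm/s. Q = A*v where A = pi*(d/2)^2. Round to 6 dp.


A = pi*(0.75/2)^2 = 0.44178647 mm^2
Q = 0.44178647 * 27.0 = 11.928235 mm^3/s


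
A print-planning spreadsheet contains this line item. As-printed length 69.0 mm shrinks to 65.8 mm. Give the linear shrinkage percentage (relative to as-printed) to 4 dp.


Shrinkage = ((69.0-65.8)/69.0)*100 = 4.6377 %


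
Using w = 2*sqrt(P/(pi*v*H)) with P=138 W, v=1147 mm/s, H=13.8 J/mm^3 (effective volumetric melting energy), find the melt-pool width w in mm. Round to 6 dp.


w = 2*sqrt(138/(pi*1147*13.8)) = 0.105359 mm


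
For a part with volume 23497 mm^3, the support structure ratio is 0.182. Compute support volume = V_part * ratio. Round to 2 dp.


V_support = 23497 * 0.182 = 4276.45 mm^3


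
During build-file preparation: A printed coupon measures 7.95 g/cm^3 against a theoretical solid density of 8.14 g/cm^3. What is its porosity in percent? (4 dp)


Porosity = (1-7.95/8.14)*100 = 2.3342 %


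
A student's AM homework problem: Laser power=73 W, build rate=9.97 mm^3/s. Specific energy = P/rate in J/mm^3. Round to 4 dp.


SE = 73 / 9.97 = 7.322 J/mm^3


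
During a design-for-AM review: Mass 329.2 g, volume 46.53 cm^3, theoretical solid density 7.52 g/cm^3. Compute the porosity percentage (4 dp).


rho_part = 329.2 / 46.53 = 7.07500537 g/cm^3
Porosity = (1 - 7.07500537/7.52)*100 = 5.9175 %


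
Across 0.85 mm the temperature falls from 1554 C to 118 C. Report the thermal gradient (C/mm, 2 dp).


G = (1554-118)/0.85 = 1689.41 C/mm


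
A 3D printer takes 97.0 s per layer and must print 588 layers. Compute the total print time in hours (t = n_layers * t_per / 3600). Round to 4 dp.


t = 588 * 97.0 / 3600 = 15.8433 hrs


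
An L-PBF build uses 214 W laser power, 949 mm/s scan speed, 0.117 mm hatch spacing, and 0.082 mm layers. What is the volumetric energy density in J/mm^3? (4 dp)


E = 214 / (949*0.117*0.082) = 23.5043 J/mm^3


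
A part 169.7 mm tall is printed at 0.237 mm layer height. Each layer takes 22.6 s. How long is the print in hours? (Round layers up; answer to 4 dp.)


Layers = ceil(169.7/0.237) = 717
t = 717 * 22.6 / 3600 = 4.5012 hrs


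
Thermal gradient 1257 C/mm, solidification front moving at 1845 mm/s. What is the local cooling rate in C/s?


CR = 1257 * 1845 = 2319165 C/s


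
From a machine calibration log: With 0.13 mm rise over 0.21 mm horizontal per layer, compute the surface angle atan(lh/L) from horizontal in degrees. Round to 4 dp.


angle = atan(0.13/0.21) = 31.7595 degrees


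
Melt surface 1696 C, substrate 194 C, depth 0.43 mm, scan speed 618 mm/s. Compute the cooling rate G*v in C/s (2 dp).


G = (1696-194)/0.43 = 3493.02325581 C/mm
CR = 3493.02325581 * 618 = 2158688.37 C/s


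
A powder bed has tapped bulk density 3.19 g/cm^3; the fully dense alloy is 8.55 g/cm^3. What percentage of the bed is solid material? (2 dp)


Packing = (3.19/8.55)*100 = 37.31 %


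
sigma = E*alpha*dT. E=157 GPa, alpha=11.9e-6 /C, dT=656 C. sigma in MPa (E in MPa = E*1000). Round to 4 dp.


sigma = 157*1000 * 11.9e-6 * 656 = 1225.6048 MPa


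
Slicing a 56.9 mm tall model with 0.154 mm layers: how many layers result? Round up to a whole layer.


Layers = ceil(56.9/0.154) = 370


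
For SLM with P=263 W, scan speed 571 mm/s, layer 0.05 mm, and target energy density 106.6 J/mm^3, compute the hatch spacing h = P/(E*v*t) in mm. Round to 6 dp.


h = 263 / (106.6*571*0.05) = 0.086416 mm


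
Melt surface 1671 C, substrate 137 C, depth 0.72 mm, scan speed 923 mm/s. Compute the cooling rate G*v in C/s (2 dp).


G = (1671-137)/0.72 = 2130.55555556 C/mm
CR = 2130.55555556 * 923 = 1966502.78 C/s


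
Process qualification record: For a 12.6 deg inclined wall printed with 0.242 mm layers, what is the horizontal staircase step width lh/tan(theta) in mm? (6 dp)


step = 0.242 / tan(12.6) = 1.082646 mm


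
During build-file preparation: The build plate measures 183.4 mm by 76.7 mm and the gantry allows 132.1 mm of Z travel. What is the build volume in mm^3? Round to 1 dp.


V = 183.4 * 76.7 * 132.1 = 1858221.6 mm^3


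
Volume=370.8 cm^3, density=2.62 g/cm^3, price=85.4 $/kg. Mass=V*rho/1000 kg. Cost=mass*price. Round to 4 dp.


Mass = 370.8*2.62/1000 = 0.971496 kg
Cost = 0.971496 * 85.4 = 82.9658 $


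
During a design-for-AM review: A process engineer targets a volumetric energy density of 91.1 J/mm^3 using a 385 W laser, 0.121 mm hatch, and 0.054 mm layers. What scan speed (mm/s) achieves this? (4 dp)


v = 385 / (91.1*0.121*0.054) = 646.7899 mm/s


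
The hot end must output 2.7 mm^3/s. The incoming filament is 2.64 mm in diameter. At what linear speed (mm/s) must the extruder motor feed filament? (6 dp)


A = pi*(2.64/2)^2 = 5.473911
v = 2.7 / 5.473911 = 0.493249 mm/s


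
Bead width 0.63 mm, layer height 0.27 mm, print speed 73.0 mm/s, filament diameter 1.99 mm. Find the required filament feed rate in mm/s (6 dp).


Q = 0.63 * 0.27 * 73.0 = 12.4173 mm^3/s
A_fil = pi*(1.99/2)^2 = 3.11025527 mm^2
v_feed = 12.4173 / 3.11025527 = 3.992373 mm/s


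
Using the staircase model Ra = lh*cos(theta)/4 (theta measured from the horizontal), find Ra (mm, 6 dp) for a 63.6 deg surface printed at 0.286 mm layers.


Ra = 0.286 * cos(63.6) / 4 = 0.031791 mm


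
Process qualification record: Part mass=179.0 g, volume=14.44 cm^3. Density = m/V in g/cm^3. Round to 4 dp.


rho = 179.0 / 14.44 = 12.3961 g/cm^3


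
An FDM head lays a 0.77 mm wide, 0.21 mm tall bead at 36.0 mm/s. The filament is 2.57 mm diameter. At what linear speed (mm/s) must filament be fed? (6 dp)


Q = 0.77 * 0.21 * 36.0 = 5.8212 mm^3/s
A_fil = pi*(2.57/2)^2 = 5.18747633 mm^2
v_feed = 5.8212 / 5.18747633 = 1.122164 mm/s


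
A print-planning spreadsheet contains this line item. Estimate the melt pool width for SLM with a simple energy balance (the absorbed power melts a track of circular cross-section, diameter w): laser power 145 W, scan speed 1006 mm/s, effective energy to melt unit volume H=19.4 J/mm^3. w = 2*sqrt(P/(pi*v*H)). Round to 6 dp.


w = 2*sqrt(145/(pi*1006*19.4)) = 0.097261 mm


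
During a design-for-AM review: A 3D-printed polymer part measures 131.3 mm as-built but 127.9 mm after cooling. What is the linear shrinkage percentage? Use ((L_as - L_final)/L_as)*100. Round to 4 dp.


Shrinkage = ((131.3-127.9)/131.3)*100 = 2.5895 %


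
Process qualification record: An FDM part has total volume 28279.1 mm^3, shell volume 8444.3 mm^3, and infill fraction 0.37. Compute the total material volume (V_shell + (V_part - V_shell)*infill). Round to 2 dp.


V_infill = (28279.1 - 8444.3) * 0.37 = 7338.88
V_total = 8444.3 + 7338.88 = 15783.18 mm^3


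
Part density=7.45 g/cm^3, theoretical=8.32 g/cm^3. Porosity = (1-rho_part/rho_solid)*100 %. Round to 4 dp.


Porosity = (1-7.45/8.32)*100 = 10.4567 %


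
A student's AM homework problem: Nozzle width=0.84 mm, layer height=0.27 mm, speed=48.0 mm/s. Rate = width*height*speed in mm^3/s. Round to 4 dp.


Rate = 0.84 * 0.27 * 48.0 = 10.8864 mm^3/s


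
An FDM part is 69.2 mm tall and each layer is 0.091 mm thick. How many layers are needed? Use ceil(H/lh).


Layers = ceil(69.2/0.091) = 761


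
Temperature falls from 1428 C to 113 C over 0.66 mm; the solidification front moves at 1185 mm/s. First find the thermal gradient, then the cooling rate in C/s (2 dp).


G = (1428-113)/0.66 = 1992.42424242 C/mm
CR = 1992.42424242 * 1185 = 2361022.73 C/s


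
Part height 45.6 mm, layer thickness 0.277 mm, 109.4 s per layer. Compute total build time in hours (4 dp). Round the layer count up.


Layers = ceil(45.6/0.277) = 165
t = 165 * 109.4 / 3600 = 5.0142 hrs


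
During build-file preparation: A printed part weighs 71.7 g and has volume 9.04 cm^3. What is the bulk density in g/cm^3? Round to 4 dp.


rho = 71.7 / 9.04 = 7.9314 g/cm^3


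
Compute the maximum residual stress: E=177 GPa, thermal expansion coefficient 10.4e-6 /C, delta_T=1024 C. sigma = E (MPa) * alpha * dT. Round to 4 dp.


sigma = 177*1000 * 10.4e-6 * 1024 = 1884.9792 MPa


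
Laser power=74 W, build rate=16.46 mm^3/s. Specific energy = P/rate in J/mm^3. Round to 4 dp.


SE = 74 / 16.46 = 4.4957 J/mm^3


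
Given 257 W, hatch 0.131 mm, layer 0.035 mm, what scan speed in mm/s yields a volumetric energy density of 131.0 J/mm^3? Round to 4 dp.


v = 257 / (131.0*0.131*0.035) = 427.8805 mm/s


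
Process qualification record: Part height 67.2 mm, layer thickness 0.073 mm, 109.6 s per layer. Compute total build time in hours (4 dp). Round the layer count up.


Layers = ceil(67.2/0.073) = 921
t = 921 * 109.6 / 3600 = 28.0393 hrs


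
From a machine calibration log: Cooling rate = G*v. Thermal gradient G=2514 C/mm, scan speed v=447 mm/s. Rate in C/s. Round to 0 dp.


CR = 2514 * 447 = 1123758 C/s


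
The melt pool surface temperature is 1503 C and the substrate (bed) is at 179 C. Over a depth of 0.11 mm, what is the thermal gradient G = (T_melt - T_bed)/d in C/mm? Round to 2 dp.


G = (1503-179)/0.11 = 12036.36 C/mm


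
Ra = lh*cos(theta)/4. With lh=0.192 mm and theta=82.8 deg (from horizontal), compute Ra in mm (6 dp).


Ra = 0.192 * cos(82.8) / 4 = 0.006016 mm


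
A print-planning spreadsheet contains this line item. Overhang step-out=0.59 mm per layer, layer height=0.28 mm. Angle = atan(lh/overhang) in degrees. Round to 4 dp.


angle = atan(0.28/0.59) = 25.3879 degrees


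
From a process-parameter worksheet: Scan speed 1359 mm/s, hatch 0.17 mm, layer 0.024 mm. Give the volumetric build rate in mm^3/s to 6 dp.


Rate = 1359 * 0.17 * 0.024 = 5.54472 mm^3/s


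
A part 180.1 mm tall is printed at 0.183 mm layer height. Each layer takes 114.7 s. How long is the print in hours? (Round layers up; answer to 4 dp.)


Layers = ceil(180.1/0.183) = 985
t = 985 * 114.7 / 3600 = 31.3832 hrs


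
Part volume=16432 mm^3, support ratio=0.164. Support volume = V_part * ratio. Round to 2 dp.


V_support = 16432 * 0.164 = 2694.85 mm^3


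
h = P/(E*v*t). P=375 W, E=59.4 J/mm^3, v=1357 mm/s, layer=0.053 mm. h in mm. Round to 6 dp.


h = 375 / (59.4*1357*0.053) = 0.087779 mm


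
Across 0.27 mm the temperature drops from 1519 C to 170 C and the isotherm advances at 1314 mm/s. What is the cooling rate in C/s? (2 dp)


G = (1519-170)/0.27 = 4996.2962963 C/mm
CR = 4996.2962963 * 1314 = 6565133.33 C/s


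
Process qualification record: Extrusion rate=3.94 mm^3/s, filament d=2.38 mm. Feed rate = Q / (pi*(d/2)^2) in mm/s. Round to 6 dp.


A = pi*(2.38/2)^2 = 4.448809
v = 3.94 / 4.448809 = 0.88563 mm/s


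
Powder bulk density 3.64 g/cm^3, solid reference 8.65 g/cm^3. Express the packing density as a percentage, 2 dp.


Packing = (3.64/8.65)*100 = 42.08 %


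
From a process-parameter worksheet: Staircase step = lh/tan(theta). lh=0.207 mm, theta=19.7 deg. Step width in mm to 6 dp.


step = 0.207 / tan(19.7) = 0.578129 mm


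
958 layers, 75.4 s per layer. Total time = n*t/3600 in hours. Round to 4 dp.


t = 958 * 75.4 / 3600 = 20.0648 hrs


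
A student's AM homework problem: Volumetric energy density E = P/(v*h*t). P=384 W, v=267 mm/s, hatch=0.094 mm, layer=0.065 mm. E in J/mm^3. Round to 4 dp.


E = 384 / (267*0.094*0.065) = 235.385 J/mm^3


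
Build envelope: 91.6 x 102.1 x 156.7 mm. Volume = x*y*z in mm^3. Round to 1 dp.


V = 91.6 * 102.1 * 156.7 = 1465514.8 mm^3


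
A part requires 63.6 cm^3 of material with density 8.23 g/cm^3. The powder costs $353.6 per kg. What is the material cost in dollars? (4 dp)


Mass = 63.6*8.23/1000 = 0.523428 kg
Cost = 0.523428 * 353.6 = 185.0841 $


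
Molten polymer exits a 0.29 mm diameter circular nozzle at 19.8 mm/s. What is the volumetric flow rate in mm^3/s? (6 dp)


A = pi*(0.29/2)^2 = 0.06605199 mm^2
Q = 0.06605199 * 19.8 = 1.307829 mm^3/s


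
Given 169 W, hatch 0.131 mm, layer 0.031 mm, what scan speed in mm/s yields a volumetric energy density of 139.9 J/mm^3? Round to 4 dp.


v = 169 / (139.9*0.131*0.031) = 297.4651 mm/s


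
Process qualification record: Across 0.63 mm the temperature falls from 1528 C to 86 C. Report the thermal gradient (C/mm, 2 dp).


G = (1528-86)/0.63 = 2288.89 C/mm


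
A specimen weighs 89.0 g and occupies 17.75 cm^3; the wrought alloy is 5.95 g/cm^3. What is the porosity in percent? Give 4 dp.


rho_part = 89.0 / 17.75 = 5.01408451 g/cm^3
Porosity = (1 - 5.01408451/5.95)*100 = 15.7297 %


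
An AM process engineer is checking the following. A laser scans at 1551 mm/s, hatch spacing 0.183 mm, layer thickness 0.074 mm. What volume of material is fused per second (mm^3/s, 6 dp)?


Rate = 1551 * 0.183 * 0.074 = 21.003642 mm^3/s
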